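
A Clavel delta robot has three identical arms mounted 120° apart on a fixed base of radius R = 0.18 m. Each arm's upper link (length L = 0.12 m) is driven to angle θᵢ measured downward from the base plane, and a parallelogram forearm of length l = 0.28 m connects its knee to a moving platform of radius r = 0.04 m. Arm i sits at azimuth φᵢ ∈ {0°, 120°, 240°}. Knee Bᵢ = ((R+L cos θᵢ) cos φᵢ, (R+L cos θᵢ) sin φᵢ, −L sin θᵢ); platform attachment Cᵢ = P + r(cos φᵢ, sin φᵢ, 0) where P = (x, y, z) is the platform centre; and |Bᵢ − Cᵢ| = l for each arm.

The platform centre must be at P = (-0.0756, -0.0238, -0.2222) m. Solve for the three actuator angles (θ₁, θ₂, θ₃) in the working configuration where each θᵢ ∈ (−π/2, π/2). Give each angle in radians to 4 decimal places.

φ1=0.0° → target in arm frame (-0.0756, -0.0238)
  A cos θ + B sin θ = C:  0.2156·cos θ + -0.2222·sin θ = -0.1351
  γ=atan2(-0.2222,0.2156)=-0.8005;  ψ=arccos(-0.4363)=2.0223;  θ1=γ+ψ≈1.2219
arm 2 (φ=120.0°): x'=0.0172, y'=0.0774
  e−x'=0.1228;  (l²−L²−(e−x')²−y'²−z²)/2L = -0.0268
  γ=atan2(-0.2222,0.1228)=-1.0659;  ψ=arccos(-0.1057)=1.6767;  θ2=γ+ψ≈0.6108
arm 3 (φ=240.0°): x'=0.0584, y'=-0.0536
  e−x'=0.0816;  (l²−L²−(e−x')²−y'²−z²)/2L = 0.0213
  √(A²+B²)=0.2367;  θ3 = -1.2189+1.4809 ≈ 0.2620

θ₁ = 1.2219, θ₂ = 0.6108, θ₃ = 0.2620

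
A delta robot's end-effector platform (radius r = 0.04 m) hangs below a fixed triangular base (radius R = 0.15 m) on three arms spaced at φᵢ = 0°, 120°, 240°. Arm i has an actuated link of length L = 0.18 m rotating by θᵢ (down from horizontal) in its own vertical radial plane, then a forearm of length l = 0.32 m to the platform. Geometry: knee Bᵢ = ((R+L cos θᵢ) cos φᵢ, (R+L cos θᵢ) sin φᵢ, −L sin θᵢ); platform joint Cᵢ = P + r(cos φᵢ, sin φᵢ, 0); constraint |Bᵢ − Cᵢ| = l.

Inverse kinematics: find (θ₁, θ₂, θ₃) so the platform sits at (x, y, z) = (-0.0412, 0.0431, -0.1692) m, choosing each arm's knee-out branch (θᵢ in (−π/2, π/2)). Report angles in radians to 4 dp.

θ₁ = 0.5240, θ₂ = -0.3493, θ₃ = 0.3491

arm 1 (φ=0.0°): x'=-0.0412, y'=0.0431
  A cos θ + B sin θ = C:  0.1512·cos θ + -0.1692·sin θ = 0.0463
  θ1 = atan2(B,A) + arccos(C/0.2269) = 0.5240
φ2=120.0° → target in arm frame (0.0579, 0.0141)
  A cos θ + B sin θ = C:  0.0521·cos θ + -0.1692·sin θ = 0.1068
  √(A²+B²)=0.1770;  θ2 = -1.2722+0.9230 ≈ -0.3493
rotate P by −φ3: (-0.0167, -0.0572, -0.1692)
  A=0.1267, B=-0.1692, C=(l²−L²−A²−y'²−z²)/(2L)=0.0612
  θ3 = atan2(B,A) + arccos(C/0.2114) = 0.3491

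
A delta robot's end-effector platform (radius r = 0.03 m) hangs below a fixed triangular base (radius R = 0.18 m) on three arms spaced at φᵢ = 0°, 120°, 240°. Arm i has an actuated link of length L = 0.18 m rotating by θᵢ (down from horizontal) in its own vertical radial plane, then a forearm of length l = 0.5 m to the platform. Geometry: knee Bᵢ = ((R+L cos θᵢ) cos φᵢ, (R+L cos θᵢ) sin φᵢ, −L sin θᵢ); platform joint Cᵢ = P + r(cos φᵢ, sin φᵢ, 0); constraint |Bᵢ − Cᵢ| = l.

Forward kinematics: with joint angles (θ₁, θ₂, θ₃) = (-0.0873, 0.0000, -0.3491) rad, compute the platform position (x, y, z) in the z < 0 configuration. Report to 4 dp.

(-0.0096, -0.0355, -0.3502)

φ1=0.0°: virtual centre (0.3293, 0.0000, 0.0157), radius l
centre 2 = (0.3300·cos120.0°, 0.3300·sin120.0°, 0.0000) = (-0.1650, 0.2858, 0.0000)
centre 3 = (0.3191·cos240.0°, 0.3191·sin240.0°, 0.0616) = (-0.1596, -0.2764, 0.0616)
eliminate P² terms by subtracting sphere 1 from 2 and 3
[-0.9886 0.5716 -0.0314]·P = 0.0002;  [-0.9778 -0.5528 0.0918]·P = -0.0031
det = 1.1054;  x = 0.0015+0.0317z,  y = 0.0029+0.1098z
into |P−centre ₁|² = l²: 1.0131z² + -0.0516z + -0.1423 = 0;  Δ = 0.5792;  z = -0.3502 or 0.4011 → z<0 root = -0.3502
x = -0.0096, y = -0.0355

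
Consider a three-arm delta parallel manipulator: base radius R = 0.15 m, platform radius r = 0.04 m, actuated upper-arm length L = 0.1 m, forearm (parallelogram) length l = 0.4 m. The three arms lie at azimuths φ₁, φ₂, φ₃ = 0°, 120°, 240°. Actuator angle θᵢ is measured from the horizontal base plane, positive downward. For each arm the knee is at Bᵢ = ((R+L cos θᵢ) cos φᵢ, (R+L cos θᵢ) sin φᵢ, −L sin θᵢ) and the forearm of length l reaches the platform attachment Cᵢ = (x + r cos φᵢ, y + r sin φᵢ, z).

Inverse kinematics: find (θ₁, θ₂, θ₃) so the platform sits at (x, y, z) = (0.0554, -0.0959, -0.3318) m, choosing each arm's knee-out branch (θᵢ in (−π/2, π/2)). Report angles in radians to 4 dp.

θ₁ = -0.2619, θ₂ = 0.6980, θ₃ = -0.2616

rotate P by −φ1: (0.0554, -0.0959, -0.3318)
  e−x'=0.0546;  (l²−L²−(e−x')²−y'²−z²)/2L = 0.1387
  √(A²+B²)=0.3363;  θ1 = -1.4077+1.1458 ≈ -0.2619
φ2=120.0° → target in arm frame (-0.1108, 0.0000)
  A cos θ + B sin θ = C:  0.2208·cos θ + -0.3318·sin θ = -0.0441
  θ2 = atan2(B,A) + arccos(C/0.3985) = 0.6980
arm 3 (φ=240.0°): x'=0.0554, y'=0.0959
  A cos θ + B sin θ = C:  0.0546·cos θ + -0.3318·sin θ = 0.1386
  √(A²+B²)=0.3363;  θ3 = -1.4076+1.1460 ≈ -0.2616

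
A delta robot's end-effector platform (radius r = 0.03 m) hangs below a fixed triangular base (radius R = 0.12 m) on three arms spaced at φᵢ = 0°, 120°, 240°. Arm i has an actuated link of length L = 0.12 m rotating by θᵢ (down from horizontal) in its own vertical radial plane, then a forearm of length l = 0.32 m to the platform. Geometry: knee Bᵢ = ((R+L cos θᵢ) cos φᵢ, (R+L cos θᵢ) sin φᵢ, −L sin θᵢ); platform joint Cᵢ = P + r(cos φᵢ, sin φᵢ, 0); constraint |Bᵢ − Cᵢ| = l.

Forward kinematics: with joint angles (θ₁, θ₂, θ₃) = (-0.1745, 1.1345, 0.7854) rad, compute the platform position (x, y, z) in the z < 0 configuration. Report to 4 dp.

arm 1 at φ=0.0°: (R−r)+L cos θ1 = 0.2082;  centre 1 = (0.2082, 0.0000, 0.0208)
arm 2 at φ=120.0°: (R−r)+L cos θ2 = 0.1407;  centre 2 = (-0.0704, 0.1219, -0.1088)
φ3=240.0°: virtual centre (-0.0874, -0.1514, -0.0849), radius l
|centre ₂|²−|centre ₁|² = -0.0121;  |centre ₃|²−|centre ₁|² = -0.0060
plane₁₂: -0.5571x+0.2437y+-0.2592z = -0.0121
Cramer: x(z) = 0.0164-0.4156z;  y(z) = -0.0123+0.1134z
quadratic in z: (1.1856)z²+(0.1149)z+(-0.0650)=0, √Δ=0.5672 → z ∈ {-0.2877, 0.1907}; z = -0.2877 (taking z<0)
x = 0.1360, y = -0.0449

(0.1360, -0.0449, -0.2877)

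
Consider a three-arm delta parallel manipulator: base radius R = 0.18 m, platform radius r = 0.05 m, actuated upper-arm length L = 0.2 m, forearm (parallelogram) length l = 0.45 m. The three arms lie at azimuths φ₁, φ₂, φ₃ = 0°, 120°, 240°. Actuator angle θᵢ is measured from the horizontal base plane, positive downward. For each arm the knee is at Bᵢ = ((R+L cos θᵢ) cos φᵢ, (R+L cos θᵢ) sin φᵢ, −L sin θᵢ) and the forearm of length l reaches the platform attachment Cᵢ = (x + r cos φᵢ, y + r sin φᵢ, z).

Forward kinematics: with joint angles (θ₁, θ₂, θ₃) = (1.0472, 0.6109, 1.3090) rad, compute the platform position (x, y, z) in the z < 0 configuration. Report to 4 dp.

(-0.0134, 0.1340, -0.5272)

arm 1 at φ=0.0°: (R−r)+L cos θ1 = 0.2300;  S1 = (0.2300, 0.0000, -0.1732)
S2 = (0.2938·cos120.0°, 0.2938·sin120.0°, -0.1147) = (-0.1469, 0.2545, -0.1147)
S3 = (0.1818·cos240.0°, 0.1818·sin240.0°, -0.1932) = (-0.0909, -0.1574, -0.1932)
subtract pairs → two planes through P
linear system: -0.7538x+0.5089y = 0.0166−0.1170z; -0.6418x+-0.3148y = -0.0125−-0.0400z
det = 0.5639;  x = 0.0021+0.0292z,  y = 0.0357+-0.1865z
sphere 1 gives Az²+Bz+C=0 with A=1.0356, B=0.3198, C=-0.1193;  B²−4AC=0.5963;  roots -0.5272, 0.2184;  negative root z = -0.5272
x = -0.0134, y = 0.1340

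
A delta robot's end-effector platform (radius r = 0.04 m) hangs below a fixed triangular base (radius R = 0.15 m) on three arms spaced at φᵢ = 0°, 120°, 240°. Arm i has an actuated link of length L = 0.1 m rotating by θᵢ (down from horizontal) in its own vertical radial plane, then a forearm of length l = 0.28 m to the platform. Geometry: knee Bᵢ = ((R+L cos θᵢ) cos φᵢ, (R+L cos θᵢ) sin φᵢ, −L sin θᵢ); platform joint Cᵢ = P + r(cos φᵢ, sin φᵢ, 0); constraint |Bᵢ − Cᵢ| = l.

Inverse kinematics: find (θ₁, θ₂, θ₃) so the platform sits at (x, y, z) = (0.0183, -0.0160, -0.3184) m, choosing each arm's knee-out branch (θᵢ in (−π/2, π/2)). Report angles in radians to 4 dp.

θ₁ = 0.9599, θ₂ = 1.2215, θ₃ = 1.0475

arm 1 (φ=0.0°): x'=0.0183, y'=-0.0160
  e−x'=0.0917;  (l²−L²−(e−x')²−y'²−z²)/2L = -0.2082
  θ1 = atan2(B,A) + arccos(C/0.3313) = 0.9599
φ2=120.0° → target in arm frame (-0.0230, -0.0078)
  A=0.1330, B=-0.3184, C=(l²−L²−A²−y'²−z²)/(2L)=-0.2537
  θ2 = atan2(B,A) + arccos(C/0.3451) = 1.2215
φ3=240.0° → target in arm frame (0.0047, 0.0238)
  A=0.1053, B=-0.3184, C=(l²−L²−A²−y'²−z²)/(2L)=-0.2232
  √(A²+B²)=0.3354;  θ3 = -1.2514+2.2989 ≈ 1.0475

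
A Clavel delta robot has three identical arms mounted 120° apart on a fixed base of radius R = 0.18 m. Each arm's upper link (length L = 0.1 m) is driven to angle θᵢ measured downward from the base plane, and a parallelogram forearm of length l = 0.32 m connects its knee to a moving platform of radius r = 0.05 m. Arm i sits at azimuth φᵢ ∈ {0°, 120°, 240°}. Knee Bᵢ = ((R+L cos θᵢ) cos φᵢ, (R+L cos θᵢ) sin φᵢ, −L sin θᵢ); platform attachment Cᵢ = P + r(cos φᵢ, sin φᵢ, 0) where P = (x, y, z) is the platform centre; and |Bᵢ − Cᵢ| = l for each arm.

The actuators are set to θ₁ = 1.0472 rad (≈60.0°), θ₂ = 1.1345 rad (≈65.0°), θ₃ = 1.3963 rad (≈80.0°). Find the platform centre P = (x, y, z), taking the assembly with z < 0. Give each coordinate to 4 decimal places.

arm 1 at φ=0.0°: e+L cos θ1 = 0.1800;  centre 1 = (0.1800, 0.0000, -0.0866)
centre 2 = (0.1723·cos120.0°, 0.1723·sin120.0°, -0.0906) = (-0.0861, 0.1492, -0.0906)
φ3=240.0°: virtual centre (-0.0737, -0.1276, -0.0985), radius l
subtract pairs → two planes through P
[-0.5323 0.2984 -0.0081]·P = -0.0020;  [-0.5074 -0.2552 -0.0238]·P = -0.0085
det = 0.2872;  x = 0.0106+-0.0318z,  y = 0.0122+-0.0298z
into |P−centre ₁|² = l²: 1.0019z² + 0.1833z + -0.0661 = 0;  Δ = 0.2983;  z = -0.3640 or 0.1811 → z<0 root = -0.3640
x = 0.0222, y = 0.0230

(0.0222, 0.0230, -0.3640)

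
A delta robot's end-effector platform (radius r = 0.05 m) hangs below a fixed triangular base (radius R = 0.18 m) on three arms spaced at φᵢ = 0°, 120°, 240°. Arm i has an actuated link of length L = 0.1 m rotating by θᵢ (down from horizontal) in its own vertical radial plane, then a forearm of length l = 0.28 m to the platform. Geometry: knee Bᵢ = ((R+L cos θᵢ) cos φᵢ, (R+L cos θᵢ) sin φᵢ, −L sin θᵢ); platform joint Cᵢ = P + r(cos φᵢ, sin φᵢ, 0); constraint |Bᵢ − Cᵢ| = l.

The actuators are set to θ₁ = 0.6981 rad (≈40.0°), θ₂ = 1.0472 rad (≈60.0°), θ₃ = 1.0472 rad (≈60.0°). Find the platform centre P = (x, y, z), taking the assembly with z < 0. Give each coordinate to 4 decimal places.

φ1=0.0°: virtual centre (0.2066, 0.0000, -0.0643), radius l
φ2=120.0°: virtual centre (-0.0900, 0.1559, -0.0866), radius l
S3 = (0.1800·cos240.0°, 0.1800·sin240.0°, -0.0866) = (-0.0900, -0.1559, -0.0866)
eliminate P² terms by subtracting sphere 1 from 2 and 3
linear system: -0.5932x+0.3118y = -0.0069−-0.0447z; -0.5932x+-0.3118y = -0.0069−-0.0447z
Cramer: x(z) = 0.0117-0.0753z;  y(z) = 0.0000+0.0000z
into |P−S₁|² = l²: 1.0057z² + 0.1579z + -0.0363 = 0;  Δ = 0.1708;  z = -0.2840 or 0.1270 → z<0 root = -0.2840
x = 0.0330, y = 0.0000

(0.0330, 0.0000, -0.2840)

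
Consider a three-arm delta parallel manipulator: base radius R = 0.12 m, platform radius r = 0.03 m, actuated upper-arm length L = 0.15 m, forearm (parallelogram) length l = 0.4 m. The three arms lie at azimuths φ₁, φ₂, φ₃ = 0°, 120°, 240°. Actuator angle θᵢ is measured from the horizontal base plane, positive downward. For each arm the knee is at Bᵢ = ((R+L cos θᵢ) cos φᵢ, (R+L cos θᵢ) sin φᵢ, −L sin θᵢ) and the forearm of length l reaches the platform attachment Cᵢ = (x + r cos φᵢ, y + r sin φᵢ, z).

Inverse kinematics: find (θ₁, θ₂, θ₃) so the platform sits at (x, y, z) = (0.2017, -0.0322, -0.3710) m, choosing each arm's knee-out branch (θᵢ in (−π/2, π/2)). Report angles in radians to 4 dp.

φ1=0.0° → target in arm frame (0.2017, -0.0322)
  A cos θ + B sin θ = C:  -0.1117·cos θ + -0.3710·sin θ = -0.0455
  √(A²+B²)=0.3875;  θ1 = -1.8632+1.6885 ≈ -0.1747
φ2=120.0° → target in arm frame (-0.1287, -0.1586)
  A=0.2187, B=-0.3710, C=(l²−L²−A²−y'²−z²)/(2L)=-0.2438
  θ2 = atan2(B,A) + arccos(C/0.4307) = 1.1344
φ3=240.0° → target in arm frame (-0.0730, 0.1908)
  A cos θ + B sin θ = C:  0.1630·cos θ + -0.3710·sin θ = -0.2103
  θ3 = atan2(B,A) + arccos(C/0.4052) = 0.9596

θ₁ = -0.1747, θ₂ = 1.1344, θ₃ = 0.9596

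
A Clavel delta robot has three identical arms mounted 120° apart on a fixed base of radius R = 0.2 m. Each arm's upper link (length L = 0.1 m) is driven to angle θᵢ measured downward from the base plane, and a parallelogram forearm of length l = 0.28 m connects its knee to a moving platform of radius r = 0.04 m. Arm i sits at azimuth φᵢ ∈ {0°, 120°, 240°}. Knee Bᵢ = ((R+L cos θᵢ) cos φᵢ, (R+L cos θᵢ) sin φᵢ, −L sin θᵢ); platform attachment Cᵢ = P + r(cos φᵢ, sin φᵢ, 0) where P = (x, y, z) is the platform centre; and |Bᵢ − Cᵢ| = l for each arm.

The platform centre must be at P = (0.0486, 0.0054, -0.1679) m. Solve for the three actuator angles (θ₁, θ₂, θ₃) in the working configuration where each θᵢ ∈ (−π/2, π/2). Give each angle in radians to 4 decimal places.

θ₁ = -0.1745, θ₂ = 0.6981, θ₃ = 0.7861

arm 1 (φ=0.0°): x'=0.0486, y'=0.0054
  e−x'=0.1114;  (l²−L²−(e−x')²−y'²−z²)/2L = 0.1389
  θ1 = atan2(B,A) + arccos(C/0.2015) = -0.1745
arm 2 (φ=120.0°): x'=-0.0196, y'=-0.0448
  e−x'=0.1796;  (l²−L²−(e−x')²−y'²−z²)/2L = 0.0297
  √(A²+B²)=0.2459;  θ2 = -0.7517+1.4497 ≈ 0.6981
arm 3 (φ=240.0°): x'=-0.0290, y'=0.0394
  A cos θ + B sin θ = C:  0.1890·cos θ + -0.1679·sin θ = 0.0147
  θ3 = atan2(B,A) + arccos(C/0.2528) = 0.7861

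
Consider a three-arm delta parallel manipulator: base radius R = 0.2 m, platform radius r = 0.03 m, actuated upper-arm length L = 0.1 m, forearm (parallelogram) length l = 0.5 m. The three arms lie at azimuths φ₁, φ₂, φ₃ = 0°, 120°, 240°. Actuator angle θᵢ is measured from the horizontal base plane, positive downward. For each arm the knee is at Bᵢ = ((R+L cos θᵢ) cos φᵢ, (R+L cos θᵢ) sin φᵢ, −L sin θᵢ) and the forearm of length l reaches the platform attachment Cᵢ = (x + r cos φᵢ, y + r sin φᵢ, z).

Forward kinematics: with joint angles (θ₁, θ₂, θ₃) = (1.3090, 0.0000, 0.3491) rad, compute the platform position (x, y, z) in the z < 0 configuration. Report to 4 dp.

φ1=0.0°: virtual centre (0.1959, 0.0000, -0.0966), radius l
arm 2 at φ=120.0°: (R−r)+L cos θ2 = 0.2700;  S2 = (-0.1350, 0.2338, 0.0000)
φ3=240.0°: virtual centre (-0.1320, -0.2286, -0.0342), radius l
subtract pairs → two planes through P
plane₁₂: -0.6618x+0.4677y+0.1932z = 0.0252
Cramer: x(z) = -0.0367+0.2408z;  y(z) = 0.0020-0.0724z
quadratic in z: (1.0632)z²+(0.0809)z+(-0.1866)=0, √Δ=0.8944 → z ∈ {-0.4587, 0.3826}; z = -0.4587 (taking z<0)
x = -0.1471, y = 0.0352

(-0.1471, 0.0352, -0.4587)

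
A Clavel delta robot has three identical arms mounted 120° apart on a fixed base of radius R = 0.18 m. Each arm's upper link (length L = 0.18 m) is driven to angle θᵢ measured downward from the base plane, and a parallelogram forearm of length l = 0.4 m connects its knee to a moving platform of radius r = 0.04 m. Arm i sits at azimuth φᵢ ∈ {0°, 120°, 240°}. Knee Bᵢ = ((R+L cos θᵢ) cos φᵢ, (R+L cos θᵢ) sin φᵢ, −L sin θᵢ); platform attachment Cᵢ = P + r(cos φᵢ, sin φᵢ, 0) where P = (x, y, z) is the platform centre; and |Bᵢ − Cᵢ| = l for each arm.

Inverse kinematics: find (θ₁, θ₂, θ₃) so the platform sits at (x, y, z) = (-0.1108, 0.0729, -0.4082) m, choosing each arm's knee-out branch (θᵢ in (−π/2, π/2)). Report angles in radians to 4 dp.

rotate P by −φ1: (-0.1108, 0.0729, -0.4082)
  A=0.2508, B=-0.4082, C=(l²−L²−A²−y'²−z²)/(2L)=-0.2979
  γ=atan2(-0.4082,0.2508)=-1.0199;  ψ=arccos(-0.6218)=2.2418;  θ1=γ+ψ≈1.2220
arm 2 (φ=120.0°): x'=0.1185, y'=0.0595
  e−x'=0.0215;  (l²−L²−(e−x')²−y'²−z²)/2L = -0.1195
  θ2 = atan2(B,A) + arccos(C/0.4088) = 0.3493
rotate P by −φ3: (-0.0077, -0.1324, -0.4082)
  e−x'=0.1477;  (l²−L²−(e−x')²−y'²−z²)/2L = -0.2177
  θ3 = atan2(B,A) + arccos(C/0.4341) = 0.8726

θ₁ = 1.2220, θ₂ = 0.3493, θ₃ = 0.8726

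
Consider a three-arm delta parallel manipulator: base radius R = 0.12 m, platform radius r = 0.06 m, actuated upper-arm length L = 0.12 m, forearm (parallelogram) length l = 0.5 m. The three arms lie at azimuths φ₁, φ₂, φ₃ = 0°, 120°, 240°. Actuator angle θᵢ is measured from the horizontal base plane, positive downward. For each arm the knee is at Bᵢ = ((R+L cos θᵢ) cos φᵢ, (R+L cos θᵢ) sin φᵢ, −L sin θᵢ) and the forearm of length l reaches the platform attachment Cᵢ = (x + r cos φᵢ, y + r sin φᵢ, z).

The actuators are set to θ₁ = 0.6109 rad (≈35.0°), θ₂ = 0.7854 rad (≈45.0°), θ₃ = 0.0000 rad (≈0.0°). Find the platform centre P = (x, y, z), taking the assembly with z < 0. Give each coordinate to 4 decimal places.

centre 1 = (0.1583·cos0.0°, 0.1583·sin0.0°, -0.0688) = (0.1583, 0.0000, -0.0688)
arm 2 at φ=120.0°: ρ2 = 0.1449;  centre 2 = (-0.0724, 0.1254, -0.0849)
φ3=240.0°: virtual centre (-0.0900, -0.1559, 0.0000), radius l
eliminate P² terms by subtracting sphere 1 from 2 and 3
plane₁₂: -0.4614x+0.2509y+-0.0320z = -0.0016
Cramer: x(z) = -0.0006+0.0914z;  y(z) = -0.0075+0.2959z
quadratic in z: (1.0959)z²+(0.1042)z+(-0.2200)=0, √Δ=0.9875 → z ∈ {-0.4981, 0.4030}; z = -0.4981 (taking z<0)
x = -0.0461, y = -0.1548

(-0.0461, -0.1548, -0.4981)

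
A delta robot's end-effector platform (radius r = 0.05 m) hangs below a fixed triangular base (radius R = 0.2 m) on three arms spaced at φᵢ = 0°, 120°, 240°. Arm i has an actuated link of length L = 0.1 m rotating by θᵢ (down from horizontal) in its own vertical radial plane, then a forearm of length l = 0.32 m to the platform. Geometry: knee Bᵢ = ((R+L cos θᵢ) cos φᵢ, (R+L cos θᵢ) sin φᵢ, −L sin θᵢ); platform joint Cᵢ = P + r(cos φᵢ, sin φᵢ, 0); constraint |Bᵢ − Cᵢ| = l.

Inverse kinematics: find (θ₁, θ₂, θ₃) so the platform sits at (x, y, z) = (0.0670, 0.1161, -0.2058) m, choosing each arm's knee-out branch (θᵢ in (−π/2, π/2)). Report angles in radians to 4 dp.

θ₁ = -0.3491, θ₂ = -0.3498, θ₃ = 1.3957

rotate P by −φ1: (0.0670, 0.1161, -0.2058)
  A=0.0830, B=-0.2058, C=(l²−L²−A²−y'²−z²)/(2L)=0.1484
  θ1 = atan2(B,A) + arccos(C/0.2219) = -0.3491
arm 2 (φ=120.0°): x'=0.0670, y'=-0.1161
  A=0.0830, B=-0.2058, C=(l²−L²−A²−y'²−z²)/(2L)=0.1485
  √(A²+B²)=0.2219;  θ2 = -1.1876+0.8378 ≈ -0.3498
φ3=240.0° → target in arm frame (-0.1340, 0.0000)
  e−x'=0.2840;  (l²−L²−(e−x')²−y'²−z²)/2L = -0.1532
  √(A²+B²)=0.3508;  θ3 = -0.6270+2.0227 ≈ 1.3957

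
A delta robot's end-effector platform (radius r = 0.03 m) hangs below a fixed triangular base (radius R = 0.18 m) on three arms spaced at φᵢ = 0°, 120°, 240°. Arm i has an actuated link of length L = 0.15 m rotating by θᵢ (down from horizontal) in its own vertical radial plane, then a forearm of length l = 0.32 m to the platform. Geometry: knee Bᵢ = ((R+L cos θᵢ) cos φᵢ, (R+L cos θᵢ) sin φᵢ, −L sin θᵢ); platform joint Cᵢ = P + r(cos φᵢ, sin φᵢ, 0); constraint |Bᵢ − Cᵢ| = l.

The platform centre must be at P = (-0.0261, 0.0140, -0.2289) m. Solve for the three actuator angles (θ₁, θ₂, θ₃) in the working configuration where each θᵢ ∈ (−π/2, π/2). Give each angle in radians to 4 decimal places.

θ₁ = 0.6985, θ₂ = 0.3494, θ₃ = 0.5235

φ1=0.0° → target in arm frame (-0.0261, 0.0140)
  A=0.1761, B=-0.2289, C=(l²−L²−A²−y'²−z²)/(2L)=-0.0123
  γ=atan2(-0.2289,0.1761)=-0.9150;  ψ=arccos(-0.0427)=1.6135;  θ1=γ+ψ≈0.6985
φ2=120.0° → target in arm frame (0.0252, 0.0156)
  e−x'=0.1248;  (l²−L²−(e−x')²−y'²−z²)/2L = 0.0389
  γ=atan2(-0.2289,0.1248)=-1.0715;  ψ=arccos(0.1493)=1.4209;  θ2=γ+ψ≈0.3494
arm 3 (φ=240.0°): x'=0.0009, y'=-0.0296
  A cos θ + B sin θ = C:  0.1491·cos θ + -0.2289·sin θ = 0.0147
  √(A²+B²)=0.2732;  θ3 = -0.9935+1.5170 ≈ 0.5235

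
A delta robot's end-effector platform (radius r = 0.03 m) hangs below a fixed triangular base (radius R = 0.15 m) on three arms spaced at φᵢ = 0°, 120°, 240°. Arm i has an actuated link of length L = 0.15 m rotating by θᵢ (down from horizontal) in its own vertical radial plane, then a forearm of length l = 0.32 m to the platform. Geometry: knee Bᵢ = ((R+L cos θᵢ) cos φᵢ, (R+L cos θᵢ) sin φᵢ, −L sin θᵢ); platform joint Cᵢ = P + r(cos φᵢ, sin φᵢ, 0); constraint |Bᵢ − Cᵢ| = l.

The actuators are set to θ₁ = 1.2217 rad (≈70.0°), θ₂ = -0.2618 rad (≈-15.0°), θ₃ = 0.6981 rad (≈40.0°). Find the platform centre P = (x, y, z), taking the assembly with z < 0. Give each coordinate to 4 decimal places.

φ1=0.0°: virtual centre (0.1713, 0.0000, -0.1410), radius l
φ2=120.0°: virtual centre (-0.1324, 0.2294, 0.0388), radius l
O3 = (0.2349·cos240.0°, 0.2349·sin240.0°, -0.0964) = (-0.1175, -0.2034, -0.0964)
eliminate P² terms by subtracting sphere 1 from 2 and 3
[-0.6075 0.4588 0.3596]·P = 0.0225;  [-0.5775 -0.4069 0.0891]·P = 0.0153
Cramer: x(z) = -0.0315+0.3654z;  y(z) = 0.0072-0.2998z
quadratic in z: (1.2234)z²+(0.1293)z+(-0.0413)=0, √Δ=0.4680 → z ∈ {-0.2441, 0.1384}; z = -0.2441 (taking z<0)
x = -0.1207, y = 0.0804

(-0.1207, 0.0804, -0.2441)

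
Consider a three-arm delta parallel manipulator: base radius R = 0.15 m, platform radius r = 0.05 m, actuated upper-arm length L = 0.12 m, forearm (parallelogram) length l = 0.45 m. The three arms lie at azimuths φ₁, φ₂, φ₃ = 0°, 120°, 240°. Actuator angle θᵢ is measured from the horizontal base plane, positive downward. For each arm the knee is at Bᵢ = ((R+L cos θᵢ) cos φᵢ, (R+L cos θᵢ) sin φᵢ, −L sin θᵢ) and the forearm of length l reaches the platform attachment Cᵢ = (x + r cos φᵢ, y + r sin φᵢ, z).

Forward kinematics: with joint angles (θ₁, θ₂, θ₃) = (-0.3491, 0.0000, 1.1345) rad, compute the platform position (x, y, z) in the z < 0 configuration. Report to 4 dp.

(0.1413, 0.1629, -0.3723)

arm 1 at φ=0.0°: (R−r)+L cos θ1 = 0.2128;  centre 1 = (0.2128, 0.0000, 0.0410)
centre 2 = (0.2200·cos120.0°, 0.2200·sin120.0°, 0.0000) = (-0.1100, 0.1905, 0.0000)
centre 3 = (0.1507·cos240.0°, 0.1507·sin240.0°, -0.1088) = (-0.0754, -0.1305, -0.1088)
eliminate P² terms by subtracting sphere 1 from 2 and 3
plane₁₂: -0.6455x+0.3811y+-0.0821z = 0.0014
det = 0.3881;  x = 0.0112+-0.3494z,  y = 0.0228+-0.3765z
sphere 1 gives Az²+Bz+C=0 with A=1.2638, B=0.0416, C=-0.1597;  B²−4AC=0.8089;  roots -0.3723, 0.3394;  negative root z = -0.3723
x = 0.1413, y = 0.1629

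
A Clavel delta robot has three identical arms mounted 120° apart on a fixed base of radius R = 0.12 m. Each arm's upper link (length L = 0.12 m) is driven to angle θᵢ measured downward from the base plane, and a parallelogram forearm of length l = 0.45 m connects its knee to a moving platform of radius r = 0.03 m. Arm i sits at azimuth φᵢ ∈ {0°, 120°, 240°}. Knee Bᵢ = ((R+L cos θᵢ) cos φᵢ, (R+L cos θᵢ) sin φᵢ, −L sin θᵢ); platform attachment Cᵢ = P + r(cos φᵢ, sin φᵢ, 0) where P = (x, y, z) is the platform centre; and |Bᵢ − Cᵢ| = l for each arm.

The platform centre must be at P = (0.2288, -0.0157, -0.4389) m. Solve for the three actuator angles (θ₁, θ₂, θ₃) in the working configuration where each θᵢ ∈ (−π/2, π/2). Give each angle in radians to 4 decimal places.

θ₁ = -0.0869, θ₂ = 1.3098, θ₃ = 1.2224

φ1=0.0° → target in arm frame (0.2288, -0.0157)
  A=-0.1388, B=-0.4389, C=(l²−L²−A²−y'²−z²)/(2L)=-0.1002
  √(A²+B²)=0.4603;  θ1 = -1.8771+1.7902 ≈ -0.0869
arm 2 (φ=120.0°): x'=-0.1280, y'=-0.1903
  A cos θ + B sin θ = C:  0.2180·cos θ + -0.4389·sin θ = -0.3678
  γ=atan2(-0.4389,0.2180)=-1.1098;  ψ=arccos(-0.7505)=2.4196;  θ2=γ+ψ≈1.3098
φ3=240.0° → target in arm frame (-0.1008, 0.2060)
  A=0.1908, B=-0.4389, C=(l²−L²−A²−y'²−z²)/(2L)=-0.3474
  √(A²+B²)=0.4786;  θ3 = -1.1607+2.3831 ≈ 1.2224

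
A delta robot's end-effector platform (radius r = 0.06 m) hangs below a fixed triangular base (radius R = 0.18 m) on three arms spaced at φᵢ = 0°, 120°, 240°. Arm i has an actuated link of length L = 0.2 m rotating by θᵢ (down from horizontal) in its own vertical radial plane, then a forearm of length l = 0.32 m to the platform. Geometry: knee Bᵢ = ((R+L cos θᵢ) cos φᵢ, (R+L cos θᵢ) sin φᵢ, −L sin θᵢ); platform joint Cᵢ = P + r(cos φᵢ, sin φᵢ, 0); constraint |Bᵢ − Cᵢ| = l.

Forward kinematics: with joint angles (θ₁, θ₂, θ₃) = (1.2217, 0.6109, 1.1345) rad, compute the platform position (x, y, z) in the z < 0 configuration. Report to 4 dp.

(-0.0612, 0.0755, -0.3734)

φ1=0.0°: virtual centre (0.1884, 0.0000, -0.1879), radius l
centre 2 = (0.2838·cos120.0°, 0.2838·sin120.0°, -0.1147) = (-0.1419, 0.2458, -0.1147)
φ3=240.0°: virtual centre (-0.1023, -0.1771, -0.1813), radius l
eliminate P² terms by subtracting sphere 1 from 2 and 3
plane₁₂: -0.6606x+0.4916y+0.1464z = 0.0229
det = 0.5198;  x = -0.0193+0.1124z,  y = 0.0207+-0.1468z
quadratic in z: (1.0342)z²+(0.3231)z+(-0.0235)=0, √Δ=0.4491 → z ∈ {-0.3734, 0.0609}; z = -0.3734 (taking z<0)
x = -0.0612, y = 0.0755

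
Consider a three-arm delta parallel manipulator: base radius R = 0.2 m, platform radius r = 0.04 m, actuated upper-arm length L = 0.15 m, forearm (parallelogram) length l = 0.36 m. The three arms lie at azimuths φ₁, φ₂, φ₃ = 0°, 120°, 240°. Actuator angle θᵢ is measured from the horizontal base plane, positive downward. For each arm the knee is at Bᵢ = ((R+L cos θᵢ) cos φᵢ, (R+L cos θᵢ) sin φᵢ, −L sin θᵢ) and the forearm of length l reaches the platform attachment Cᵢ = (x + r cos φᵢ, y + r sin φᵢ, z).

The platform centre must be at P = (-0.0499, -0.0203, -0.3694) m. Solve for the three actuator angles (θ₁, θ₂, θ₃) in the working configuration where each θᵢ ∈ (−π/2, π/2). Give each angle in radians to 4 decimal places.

θ₁ = 1.1345, θ₂ = 0.8730, θ₃ = 0.6982

arm 1 (φ=0.0°): x'=-0.0499, y'=-0.0203
  A cos θ + B sin θ = C:  0.2099·cos θ + -0.3694·sin θ = -0.2461
  √(A²+B²)=0.4249;  θ1 = -1.0541+2.1886 ≈ 1.1345
φ2=120.0° → target in arm frame (0.0074, 0.0534)
  A cos θ + B sin θ = C:  0.1526·cos θ + -0.3694·sin θ = -0.1850
  γ=atan2(-0.3694,0.1526)=-1.1790;  ψ=arccos(-0.4629)=2.0520;  θ2=γ+ψ≈0.8730
arm 3 (φ=240.0°): x'=0.0425, y'=-0.0331
  A cos θ + B sin θ = C:  0.1175·cos θ + -0.3694·sin θ = -0.1475
  θ3 = atan2(B,A) + arccos(C/0.3876) = 0.6982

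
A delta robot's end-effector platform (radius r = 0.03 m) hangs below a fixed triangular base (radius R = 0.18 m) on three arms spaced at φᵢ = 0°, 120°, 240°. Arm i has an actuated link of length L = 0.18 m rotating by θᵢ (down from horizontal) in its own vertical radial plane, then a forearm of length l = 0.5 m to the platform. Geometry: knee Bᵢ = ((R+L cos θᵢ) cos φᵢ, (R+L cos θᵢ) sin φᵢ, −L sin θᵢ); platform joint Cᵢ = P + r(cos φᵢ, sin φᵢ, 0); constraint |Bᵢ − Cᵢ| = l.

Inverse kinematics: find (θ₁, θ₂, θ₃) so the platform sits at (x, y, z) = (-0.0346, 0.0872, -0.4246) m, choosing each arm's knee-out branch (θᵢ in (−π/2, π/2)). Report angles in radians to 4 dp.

rotate P by −φ1: (-0.0346, 0.0872, -0.4246)
  e−x'=0.1846;  (l²−L²−(e−x')²−y'²−z²)/2L = -0.0121
  γ=atan2(-0.4246,0.1846)=-1.1607;  ψ=arccos(-0.0262)=1.5970;  θ1=γ+ψ≈0.4363
φ2=120.0° → target in arm frame (0.0928, -0.0136)
  e−x'=0.0572;  (l²−L²−(e−x')²−y'²−z²)/2L = 0.0941
  √(A²+B²)=0.4284;  θ2 = -1.4369+1.3495 ≈ -0.0875
φ3=240.0° → target in arm frame (-0.0582, -0.0736)
  A=0.2082, B=-0.4246, C=(l²−L²−A²−y'²−z²)/(2L)=-0.0318
  √(A²+B²)=0.4729;  θ3 = -1.1149+1.6381 ≈ 0.5232

θ₁ = 0.4363, θ₂ = -0.0875, θ₃ = 0.5232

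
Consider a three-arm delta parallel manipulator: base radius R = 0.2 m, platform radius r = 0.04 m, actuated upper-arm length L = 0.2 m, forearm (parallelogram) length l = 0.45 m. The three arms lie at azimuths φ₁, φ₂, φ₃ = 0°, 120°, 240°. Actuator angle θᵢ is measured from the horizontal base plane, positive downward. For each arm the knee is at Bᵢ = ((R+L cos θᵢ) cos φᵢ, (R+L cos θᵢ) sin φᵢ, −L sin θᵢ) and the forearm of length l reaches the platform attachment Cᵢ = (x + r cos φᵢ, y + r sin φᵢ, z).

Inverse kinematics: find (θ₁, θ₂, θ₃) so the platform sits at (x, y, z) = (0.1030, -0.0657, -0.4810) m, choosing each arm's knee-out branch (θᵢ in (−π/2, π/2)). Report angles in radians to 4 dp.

θ₁ = 0.5234, θ₂ = 1.2217, θ₃ = 0.8728

φ1=0.0° → target in arm frame (0.1030, -0.0657)
  e−x'=0.0570;  (l²−L²−(e−x')²−y'²−z²)/2L = -0.1911
  √(A²+B²)=0.4844;  θ1 = -1.4528+1.9763 ≈ 0.5234
φ2=120.0° → target in arm frame (-0.1084, -0.0564)
  A=0.2684, B=-0.4810, C=(l²−L²−A²−y'²−z²)/(2L)=-0.3602
  √(A²+B²)=0.5508;  θ2 = -1.0618+2.2835 ≈ 1.2217
φ3=240.0° → target in arm frame (0.0054, 0.1221)
  A=0.1546, B=-0.4810, C=(l²−L²−A²−y'²−z²)/(2L)=-0.2691
  √(A²+B²)=0.5052;  θ3 = -1.2598+2.1326 ≈ 0.8728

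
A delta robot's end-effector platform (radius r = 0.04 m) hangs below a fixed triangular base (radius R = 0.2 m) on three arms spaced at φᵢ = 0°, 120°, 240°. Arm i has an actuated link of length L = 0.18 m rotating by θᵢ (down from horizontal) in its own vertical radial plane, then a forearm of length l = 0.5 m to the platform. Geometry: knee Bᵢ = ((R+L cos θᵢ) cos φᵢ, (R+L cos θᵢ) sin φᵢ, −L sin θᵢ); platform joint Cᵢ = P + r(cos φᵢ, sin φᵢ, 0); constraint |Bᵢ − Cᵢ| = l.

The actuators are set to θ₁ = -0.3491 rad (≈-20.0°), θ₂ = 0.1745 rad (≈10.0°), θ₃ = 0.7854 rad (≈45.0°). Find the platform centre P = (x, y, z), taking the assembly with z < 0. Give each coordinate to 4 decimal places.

(0.1211, 0.0886, -0.3844)

φ1=0.0°: virtual centre (0.3291, 0.0000, 0.0616), radius l
φ2=120.0°: virtual centre (-0.1686, 0.2921, -0.0313), radius l
φ3=240.0°: virtual centre (-0.1436, -0.2488, -0.1273), radius l
subtract pairs → two planes through P
plane₁₂: -0.9956x+0.5842y+-0.1856z = 0.0026
Cramer: x(z) = 0.0062-0.2987z;  y(z) = 0.0151-0.1913z
into |P−S₁|² = l²: 1.1259z² + 0.0640z + -0.1417 = 0;  Δ = 0.6423;  z = -0.3844 or 0.3275 → z<0 root = -0.3844
x = 0.1211, y = 0.0886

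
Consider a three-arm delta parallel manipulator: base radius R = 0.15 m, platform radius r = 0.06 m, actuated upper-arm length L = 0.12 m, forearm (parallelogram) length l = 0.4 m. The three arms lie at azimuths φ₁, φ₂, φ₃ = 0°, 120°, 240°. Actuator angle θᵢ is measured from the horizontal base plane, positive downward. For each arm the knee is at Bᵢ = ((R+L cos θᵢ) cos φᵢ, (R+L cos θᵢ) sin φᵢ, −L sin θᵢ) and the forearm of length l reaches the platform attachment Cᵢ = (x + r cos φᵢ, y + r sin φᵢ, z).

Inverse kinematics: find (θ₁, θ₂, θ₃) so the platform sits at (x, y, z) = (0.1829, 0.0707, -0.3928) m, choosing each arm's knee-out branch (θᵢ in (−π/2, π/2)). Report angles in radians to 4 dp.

θ₁ = 0.0003, θ₂ = 0.9600, θ₃ = 1.3962

rotate P by −φ1: (0.1829, 0.0707, -0.3928)
  A=-0.0929, B=-0.3928, C=(l²−L²−A²−y'²−z²)/(2L)=-0.0930
  γ=atan2(-0.3928,-0.0929)=-1.8030;  ψ=arccos(-0.2304)=1.8033;  θ1=γ+ψ≈0.0003
φ2=120.0° → target in arm frame (-0.0302, -0.1937)
  e−x'=0.1202;  (l²−L²−(e−x')²−y'²−z²)/2L = -0.2528
  γ=atan2(-0.3928,0.1202)=-1.2738;  ψ=arccos(-0.6155)=2.2338;  θ2=γ+ψ≈0.9600
φ3=240.0° → target in arm frame (-0.1527, 0.1230)
  e−x'=0.2427;  (l²−L²−(e−x')²−y'²−z²)/2L = -0.3447
  θ3 = atan2(B,A) + arccos(C/0.4617) = 1.3962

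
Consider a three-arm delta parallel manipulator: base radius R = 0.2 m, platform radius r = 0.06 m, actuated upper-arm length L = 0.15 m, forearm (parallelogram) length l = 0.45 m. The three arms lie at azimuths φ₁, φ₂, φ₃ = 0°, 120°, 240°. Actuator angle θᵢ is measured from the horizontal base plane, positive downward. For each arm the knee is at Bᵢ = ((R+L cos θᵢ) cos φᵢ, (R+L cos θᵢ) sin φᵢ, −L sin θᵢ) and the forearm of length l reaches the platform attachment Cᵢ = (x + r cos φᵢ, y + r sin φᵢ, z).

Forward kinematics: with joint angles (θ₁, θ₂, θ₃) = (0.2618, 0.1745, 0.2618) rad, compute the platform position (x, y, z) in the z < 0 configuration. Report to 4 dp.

(-0.0061, 0.0106, -0.3819)

φ1=0.0°: virtual centre (0.2849, 0.0000, -0.0388), radius l
arm 2 at φ=120.0°: e+L cos θ2 = 0.2877;  centre 2 = (-0.1439, 0.2492, -0.0260)
arm 3 at φ=240.0°: e+L cos θ3 = 0.2849;  centre 3 = (-0.1424, -0.2467, -0.0388)
subtract pairs → two planes through P
linear system: -0.8575x+0.4983y = 0.0008−0.0256z; -0.8547x+-0.4934y = 0.0000−0.0000z
Cramer: x(z) = -0.0005+0.0149z;  y(z) = 0.0008-0.0257z
into |P−centre ₁|² = l²: 1.0009z² + 0.0691z + -0.1196 = 0;  Δ = 0.4835;  z = -0.3819 or 0.3128 → z<0 root = -0.3819
x = -0.0061, y = 0.0106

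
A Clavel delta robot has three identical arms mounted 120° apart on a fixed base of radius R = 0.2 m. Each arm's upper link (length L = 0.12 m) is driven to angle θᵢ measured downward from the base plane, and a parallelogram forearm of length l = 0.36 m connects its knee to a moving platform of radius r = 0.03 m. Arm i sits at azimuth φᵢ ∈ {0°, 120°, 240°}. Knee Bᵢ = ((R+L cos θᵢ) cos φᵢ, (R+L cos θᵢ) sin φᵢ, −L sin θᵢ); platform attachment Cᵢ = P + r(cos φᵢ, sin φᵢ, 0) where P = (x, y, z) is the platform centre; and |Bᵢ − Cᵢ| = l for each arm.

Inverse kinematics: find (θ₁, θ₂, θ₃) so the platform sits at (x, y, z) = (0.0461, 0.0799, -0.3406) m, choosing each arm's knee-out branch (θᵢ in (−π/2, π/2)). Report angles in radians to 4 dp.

θ₁ = 0.6110, θ₂ = 0.6108, θ₃ = 1.3964

arm 1 (φ=0.0°): x'=0.0461, y'=0.0799
  A cos θ + B sin θ = C:  0.1239·cos θ + -0.3406·sin θ = -0.0939
  √(A²+B²)=0.3624;  θ1 = -1.2219+1.8330 ≈ 0.6110
rotate P by −φ2: (0.0461, -0.0799, -0.3406)
  e−x'=0.1239;  (l²−L²−(e−x')²−y'²−z²)/2L = -0.0939
  γ=atan2(-0.3406,0.1239)=-1.2220;  ψ=arccos(-0.2590)=1.8328;  θ2=γ+ψ≈0.6108
arm 3 (φ=240.0°): x'=-0.0922, y'=0.0000
  A cos θ + B sin θ = C:  0.2622·cos θ + -0.3406·sin θ = -0.2899
  θ3 = atan2(B,A) + arccos(C/0.4299) = 1.3964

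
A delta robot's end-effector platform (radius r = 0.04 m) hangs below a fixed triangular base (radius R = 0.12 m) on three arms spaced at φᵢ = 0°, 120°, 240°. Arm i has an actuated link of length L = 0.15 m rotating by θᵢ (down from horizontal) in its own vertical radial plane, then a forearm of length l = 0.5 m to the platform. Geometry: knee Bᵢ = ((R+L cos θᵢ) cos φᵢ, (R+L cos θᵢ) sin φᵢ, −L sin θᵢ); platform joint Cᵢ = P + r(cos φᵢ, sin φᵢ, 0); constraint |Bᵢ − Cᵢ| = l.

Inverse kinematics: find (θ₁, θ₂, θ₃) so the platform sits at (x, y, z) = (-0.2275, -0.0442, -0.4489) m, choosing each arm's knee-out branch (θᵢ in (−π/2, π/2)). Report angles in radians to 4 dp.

θ₁ = 1.0473, θ₂ = 0.1745, θ₃ = -0.0872

rotate P by −φ1: (-0.2275, -0.0442, -0.4489)
  A cos θ + B sin θ = C:  0.3075·cos θ + -0.4489·sin θ = -0.2351
  γ=atan2(-0.4489,0.3075)=-0.9702;  ψ=arccos(-0.4320)=2.0175;  θ1=γ+ψ≈1.0473
arm 2 (φ=120.0°): x'=0.0755, y'=0.2191
  e−x'=0.0045;  (l²−L²−(e−x')²−y'²−z²)/2L = -0.0735
  θ2 = atan2(B,A) + arccos(C/0.4489) = 0.1745
φ3=240.0° → target in arm frame (0.1520, -0.1749)
  A cos θ + B sin θ = C:  -0.0720·cos θ + -0.4489·sin θ = -0.0327
  γ=atan2(-0.4489,-0.0720)=-1.7299;  ψ=arccos(-0.0718)=1.6427;  θ3=γ+ψ≈-0.0872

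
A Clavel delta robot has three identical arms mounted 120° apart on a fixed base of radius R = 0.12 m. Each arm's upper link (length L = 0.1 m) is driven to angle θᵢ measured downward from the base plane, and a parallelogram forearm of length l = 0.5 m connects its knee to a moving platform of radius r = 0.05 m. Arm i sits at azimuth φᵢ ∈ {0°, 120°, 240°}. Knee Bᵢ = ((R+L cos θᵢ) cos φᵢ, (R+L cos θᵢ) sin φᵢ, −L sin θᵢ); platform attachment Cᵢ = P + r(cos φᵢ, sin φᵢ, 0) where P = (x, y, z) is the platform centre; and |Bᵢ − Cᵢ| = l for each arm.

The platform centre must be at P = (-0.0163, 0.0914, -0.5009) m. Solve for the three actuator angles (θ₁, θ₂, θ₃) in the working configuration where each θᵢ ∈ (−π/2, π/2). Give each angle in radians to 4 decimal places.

arm 1 (φ=0.0°): x'=-0.0163, y'=0.0914
  A=0.0863, B=-0.5009, C=(l²−L²−A²−y'²−z²)/(2L)=-0.1335
  √(A²+B²)=0.5083;  θ1 = -1.4002+1.8366 ≈ 0.4364
rotate P by −φ2: (0.0873, -0.0316, -0.5009)
  A=-0.0173, B=-0.5009, C=(l²−L²−A²−y'²−z²)/(2L)=-0.0610
  θ2 = atan2(B,A) + arccos(C/0.5012) = 0.0875
φ3=240.0° → target in arm frame (-0.0710, -0.0598)
  e−x'=0.1410;  (l²−L²−(e−x')²−y'²−z²)/2L = -0.1718
  γ=atan2(-0.5009,0.1410)=-1.2964;  ψ=arccos(-0.3302)=1.9073;  θ3=γ+ψ≈0.6109

θ₁ = 0.4364, θ₂ = 0.0875, θ₃ = 0.6109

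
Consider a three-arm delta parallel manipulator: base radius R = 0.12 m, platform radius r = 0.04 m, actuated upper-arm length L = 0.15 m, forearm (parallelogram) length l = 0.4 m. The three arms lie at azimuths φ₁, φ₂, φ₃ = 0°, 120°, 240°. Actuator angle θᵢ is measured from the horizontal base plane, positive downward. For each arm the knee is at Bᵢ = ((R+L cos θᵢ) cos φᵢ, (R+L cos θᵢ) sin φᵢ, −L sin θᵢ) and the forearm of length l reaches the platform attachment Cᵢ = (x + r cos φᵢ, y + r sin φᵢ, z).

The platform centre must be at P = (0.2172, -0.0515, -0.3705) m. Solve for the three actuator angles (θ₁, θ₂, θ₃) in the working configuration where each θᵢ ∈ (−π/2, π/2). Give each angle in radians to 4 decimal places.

arm 1 (φ=0.0°): x'=0.2172, y'=-0.0515
  A cos θ + B sin θ = C:  -0.1372·cos θ + -0.3705·sin θ = -0.0708
  θ1 = atan2(B,A) + arccos(C/0.3951) = -0.1744
φ2=120.0° → target in arm frame (-0.1532, -0.1624)
  e−x'=0.2332;  (l²−L²−(e−x')²−y'²−z²)/2L = -0.2684
  √(A²+B²)=0.4378;  θ2 = -1.0090+2.2307 ≈ 1.2216
φ3=240.0° → target in arm frame (-0.0640, 0.2139)
  e−x'=0.1440;  (l²−L²−(e−x')²−y'²−z²)/2L = -0.2208
  θ3 = atan2(B,A) + arccos(C/0.3975) = 0.9596

θ₁ = -0.1744, θ₂ = 1.2216, θ₃ = 0.9596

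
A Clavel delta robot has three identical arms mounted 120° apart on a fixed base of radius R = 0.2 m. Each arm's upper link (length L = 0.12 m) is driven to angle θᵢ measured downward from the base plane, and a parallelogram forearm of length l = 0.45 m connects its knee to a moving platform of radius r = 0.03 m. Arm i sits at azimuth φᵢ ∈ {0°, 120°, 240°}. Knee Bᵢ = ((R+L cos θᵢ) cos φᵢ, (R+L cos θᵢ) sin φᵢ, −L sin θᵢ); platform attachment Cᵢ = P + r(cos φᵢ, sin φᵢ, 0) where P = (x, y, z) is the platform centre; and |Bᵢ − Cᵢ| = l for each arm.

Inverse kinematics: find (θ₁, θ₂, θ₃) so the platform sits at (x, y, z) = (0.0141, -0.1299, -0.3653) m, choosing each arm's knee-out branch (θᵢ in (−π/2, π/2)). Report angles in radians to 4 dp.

arm 1 (φ=0.0°): x'=0.0141, y'=-0.1299
  A cos θ + B sin θ = C:  0.1559·cos θ + -0.3653·sin θ = 0.0562
  γ=atan2(-0.3653,0.1559)=-1.1674;  ψ=arccos(0.1414)=1.4289;  θ1=γ+ψ≈0.2615
rotate P by −φ2: (-0.1195, 0.0527, -0.3653)
  A cos θ + B sin θ = C:  0.2895·cos θ + -0.3653·sin θ = -0.1332
  √(A²+B²)=0.4661;  θ2 = -0.9006+1.8605 ≈ 0.9600
rotate P by −φ3: (0.1054, 0.0772, -0.3653)
  e−x'=0.0646;  (l²−L²−(e−x')²−y'²−z²)/2L = 0.1856
  √(A²+B²)=0.3710;  θ3 = -1.3959+1.0469 ≈ -0.3489

θ₁ = 0.2615, θ₂ = 0.9600, θ₃ = -0.3489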